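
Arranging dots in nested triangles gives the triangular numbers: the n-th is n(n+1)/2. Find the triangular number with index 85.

3655

The 85th triangular number is n(n+1)/2 with n = 85.
85·86/2 = 7310/2 = 3655.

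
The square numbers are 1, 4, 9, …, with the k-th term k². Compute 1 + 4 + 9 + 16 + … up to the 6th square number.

Σ_{i=1}^{6} i² = 6·7·13/6 = 91.

91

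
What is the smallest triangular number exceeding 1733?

Solve n(n+1)/2 > 1733 for integer n.
The largest n with value ≤ 1733 is 58 (since 1711 ≤ 1733 < 1770), so the first above is n = 59, value 1770.

1770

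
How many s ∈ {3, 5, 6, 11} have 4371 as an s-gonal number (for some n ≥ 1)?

s = 3: P(3, 93) = 4371. ✓
s = 5: P(5, 54) = 4347 and P(5, 55) = 4510; 4371 is not s-gonal.
s = 6: P(6, 47) = 4371. ✓
s = 11: P(11, 31) = 4216 and P(11, 32) = 4496; 4371 is not s-gonal.
Hits: s ∈ {3, 6} → 2.

2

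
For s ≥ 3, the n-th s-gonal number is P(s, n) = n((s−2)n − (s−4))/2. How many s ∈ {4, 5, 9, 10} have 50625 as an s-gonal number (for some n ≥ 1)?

1

s = 4: P(4, 225) = 50625. ✓
s = 5: P(5, 183) = 50142 and P(5, 184) = 50692; 50625 is not s-gonal.
s = 9: P(9, 120) = 50100 and P(9, 121) = 50941; 50625 is not s-gonal.
s = 10: P(10, 112) = 49840 and P(10, 113) = 50737; 50625 is not s-gonal.
Hits: s ∈ {4} → 1.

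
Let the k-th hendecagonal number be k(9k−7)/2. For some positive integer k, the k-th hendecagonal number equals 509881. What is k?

337

Set n(9n−7)/2 = 509881, giving 9n² − 7n − 1019762 = 0.
So n = (7 + 6059) / 18 = 6066/18 = 337.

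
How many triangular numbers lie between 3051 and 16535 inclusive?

The n-th triangular number is n(n+1)/2.
Smallest index with value ≥ 3051: n = 78 (giving 3081).
Largest index with value ≤ 16535: n = 181 (giving 16471).
Indices 78 through 181: 104 terms.

104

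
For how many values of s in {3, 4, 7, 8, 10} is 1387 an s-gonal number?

1

s = 3: P(3, 52) = 1378 and P(3, 53) = 1431; 1387 is not s-gonal.
s = 4: P(4, 37) = 1369 and P(4, 38) = 1444; 1387 is not s-gonal.
s = 7: P(7, 23) = 1288 and P(7, 24) = 1404; 1387 is not s-gonal.
s = 8: P(8, 21) = 1281 and P(8, 22) = 1408; 1387 is not s-gonal.
s = 10: P(10, 19) = 1387. ✓
Hits: s ∈ {10} → 1.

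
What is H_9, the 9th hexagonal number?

The 9th hexagonal number is n(2n−1) with n = 9.
9·(2·9 − 1) = 9·17 = 153.

153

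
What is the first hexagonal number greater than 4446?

4560

Solve n(2n−1) > 4446 for integer n.
The largest n with value ≤ 4446 is 47 (since 4371 ≤ 4446 < 4560), so the first above is n = 48, value 4560.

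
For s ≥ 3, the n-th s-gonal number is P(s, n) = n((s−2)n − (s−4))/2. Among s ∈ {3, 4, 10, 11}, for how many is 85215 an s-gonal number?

1

s = 3: P(3, 412) = 85078 and P(3, 413) = 85491; 85215 is not s-gonal.
s = 4: P(4, 291) = 84681 and P(4, 292) = 85264; 85215 is not s-gonal.
s = 10: P(10, 146) = 84826 and P(10, 147) = 85995; 85215 is not s-gonal.
s = 11: P(11, 138) = 85215. ✓
Hits: s ∈ {11} → 1.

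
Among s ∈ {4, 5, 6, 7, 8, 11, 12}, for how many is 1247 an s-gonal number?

s = 4: P(4, 35) = 1225 and P(4, 36) = 1296; 1247 is not s-gonal.
s = 5: P(5, 29) = 1247. ✓
s = 6: P(6, 25) = 1225 and P(6, 26) = 1326; 1247 is not s-gonal.
s = 7: P(7, 22) = 1177 and P(7, 23) = 1288; 1247 is not s-gonal.
s = 8: P(8, 20) = 1160 and P(8, 21) = 1281; 1247 is not s-gonal.
s = 11: P(11, 17) = 1241 and P(11, 18) = 1395; 1247 is not s-gonal.
s = 12: P(12, 16) = 1216 and P(12, 17) = 1377; 1247 is not s-gonal.
Hits: s ∈ {5} → 1.

1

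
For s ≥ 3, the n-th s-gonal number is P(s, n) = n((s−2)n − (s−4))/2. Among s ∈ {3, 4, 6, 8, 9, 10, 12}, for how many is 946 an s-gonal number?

2

s = 3: P(3, 43) = 946. ✓
s = 4: P(4, 30) = 900 and P(4, 31) = 961; 946 is not s-gonal.
s = 6: P(6, 22) = 946. ✓
s = 8: P(8, 18) = 936 and P(8, 19) = 1045; 946 is not s-gonal.
s = 9: P(9, 16) = 856 and P(9, 17) = 969; 946 is not s-gonal.
s = 10: P(10, 15) = 855 and P(10, 16) = 976; 946 is not s-gonal.
s = 12: P(12, 14) = 924 and P(12, 15) = 1065; 946 is not s-gonal.
Hits: s ∈ {3, 6} → 2.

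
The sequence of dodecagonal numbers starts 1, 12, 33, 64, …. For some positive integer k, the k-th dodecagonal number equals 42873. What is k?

Set n(5n−4) = 42873, giving 5n² − 4n − 42873 = 0.
The discriminant is 16 + 20·42873 = 857476, and √857476 = 926.
So n = (4 + 926) / 10 = 930/10 = 93.
Check: 93·(5·93 − 4) = 42873. ✓

93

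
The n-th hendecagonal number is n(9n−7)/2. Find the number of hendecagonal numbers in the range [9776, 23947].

27

The n-th hendecagonal number is n(9n−7)/2.
Smallest index with value ≥ 9776: n = 47 (giving 9776).
Largest index with value ≤ 23947: n = 73 (giving 23725).
Indices 47 through 73: 27 terms.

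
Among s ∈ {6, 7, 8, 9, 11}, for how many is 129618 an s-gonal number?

1

s = 6: P(6, 254) = 128778 and P(6, 255) = 129795; 129618 is not s-gonal.
s = 7: P(7, 228) = 129618. ✓
s = 8: P(8, 208) = 129376 and P(8, 209) = 130625; 129618 is not s-gonal.
s = 9: P(9, 192) = 128544 and P(9, 193) = 129889; 129618 is not s-gonal.
s = 11: P(11, 170) = 129455 and P(11, 171) = 130986; 129618 is not s-gonal.
Hits: s ∈ {7} → 1.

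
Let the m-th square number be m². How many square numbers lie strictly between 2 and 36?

The n-th square number is n².
Smallest index with value > 2: n = 2 (giving 4).
Largest index with value < 36: n = 5 (giving 25).
Indices 2 through 5: 4 terms.

4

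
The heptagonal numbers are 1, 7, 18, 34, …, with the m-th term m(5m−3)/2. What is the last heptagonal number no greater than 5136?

4995

Solve n(5n−3)/2 ≤ 5136 for integer n.
n = 45 gives 4995 ≤ 5136, while n = 46 gives 5221 > 5136; so the answer is 4995.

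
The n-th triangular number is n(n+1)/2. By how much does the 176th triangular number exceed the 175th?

176

Consecutive triangular numbers differ by n: T_{176} − T_{175} = 176.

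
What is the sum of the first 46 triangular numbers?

Σ i(i+1)/2 = (Σi² + Σi) / 2 over i = 1..46.
Σi = 1081 and Σi² = 33511.
(1·33511 + 1·1081) / 2 = 34592/2 = 17296.

17296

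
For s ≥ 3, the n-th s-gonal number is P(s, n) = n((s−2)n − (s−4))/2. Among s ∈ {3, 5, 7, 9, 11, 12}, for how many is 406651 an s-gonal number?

s = 3: P(3, 901) = 406351 and P(3, 902) = 407253; 406651 is not s-gonal.
s = 5: P(5, 520) = 405340 and P(5, 521) = 406901; 406651 is not s-gonal.
s = 7: P(7, 403) = 405418 and P(7, 404) = 407434; 406651 is not s-gonal.
s = 9: P(9, 341) = 406131 and P(9, 342) = 408519; 406651 is not s-gonal.
s = 11: P(11, 301) = 406651. ✓
s = 12: P(12, 285) = 404985 and P(12, 286) = 407836; 406651 is not s-gonal.
Hits: s ∈ {11} → 1.

1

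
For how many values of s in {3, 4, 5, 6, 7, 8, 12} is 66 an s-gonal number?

s = 3: P(3, 11) = 66. ✓
s = 4: P(4, 8) = 64 and P(4, 9) = 81; 66 is not s-gonal.
s = 5: P(5, 6) = 51 and P(5, 7) = 70; 66 is not s-gonal.
s = 6: P(6, 6) = 66. ✓
s = 7: P(7, 5) = 55 and P(7, 6) = 81; 66 is not s-gonal.
s = 8: P(8, 5) = 65 and P(8, 6) = 96; 66 is not s-gonal.
s = 12: P(12, 4) = 64 and P(12, 5) = 105; 66 is not s-gonal.
Hits: s ∈ {3, 6} → 2.

2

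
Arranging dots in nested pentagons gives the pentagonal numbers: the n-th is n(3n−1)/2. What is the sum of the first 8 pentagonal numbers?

Σ i(3i−1)/2 = (3Σi² − Σi) / 2 over i = 1..8.
Σi = 36 and Σi² = 204.
(3·204 − 1·36) / 2 = 576/2 = 288.

288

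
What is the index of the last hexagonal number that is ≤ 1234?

25

Solve n(2n−1) ≤ 1234 for integer n.
n = 25 gives 1225 ≤ 1234, while n = 26 gives 1326 > 1234; so the answer is index 25.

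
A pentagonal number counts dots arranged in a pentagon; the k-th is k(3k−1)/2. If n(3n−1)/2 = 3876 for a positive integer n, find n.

Set n(3n−1)/2 = 3876, giving 3n² − n − 7752 = 0.
The discriminant is 1 + 24·3876 = 93025, and √93025 = 305.
So n = (1 + 305) / 6 = 306/6 = 51.

51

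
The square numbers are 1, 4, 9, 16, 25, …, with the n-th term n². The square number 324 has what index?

18

We need n² = 324, so n = √324 = 18.
Check: 18² = 324. ✓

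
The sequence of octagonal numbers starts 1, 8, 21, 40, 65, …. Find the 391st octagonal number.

391·(3·391 − 2) = 391·1171 = 457861.

457861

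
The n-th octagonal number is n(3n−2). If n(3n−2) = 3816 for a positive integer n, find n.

Set n(3n−2) = 3816, giving 3n² − 2n − 3816 = 0.
The discriminant is 4 + 12·3816 = 45796, and √45796 = 214.
So n = (2 + 214) / 6 = 216/6 = 36.
Check: 36·(3·36 − 2) = 3816. ✓

36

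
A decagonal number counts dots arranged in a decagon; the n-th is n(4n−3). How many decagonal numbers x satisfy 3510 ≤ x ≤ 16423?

The n-th decagonal number is n(4n−3).
Smallest index with value ≥ 3510: n = 30 (giving 3510).
Largest index with value ≤ 16423: n = 64 (giving 16192).
Indices 30 through 64: 35 terms.

35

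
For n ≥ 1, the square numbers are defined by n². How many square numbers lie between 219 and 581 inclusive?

The n-th square number is n².
Smallest index with value ≥ 219: n = 15 (giving 225).
Largest index with value ≤ 581: n = 24 (giving 576).
Indices 15 through 24: 10 terms.

10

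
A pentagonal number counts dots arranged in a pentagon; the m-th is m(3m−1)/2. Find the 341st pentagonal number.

174251

The 341st pentagonal number is n(3n−1)/2 with n = 341.
341·(3·341 − 1)/2 = 341·1022/2 = 341·511 = 174251.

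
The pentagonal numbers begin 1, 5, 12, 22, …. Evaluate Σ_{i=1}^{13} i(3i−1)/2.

1183

Σ i(3i−1)/2 = (3Σi² − Σi) / 2 over i = 1..13.
Σi = 91 and Σi² = 819.
(3·819 − 1·91) / 2 = 2366/2 = 1183.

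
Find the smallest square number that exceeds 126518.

126736

Solve n² > 126518 for integer n.
The largest n with value ≤ 126518 is 355 (since 126025 ≤ 126518 < 126736), so the first above is n = 356, value 126736.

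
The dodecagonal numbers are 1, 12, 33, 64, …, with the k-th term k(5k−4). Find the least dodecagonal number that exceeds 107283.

Solve n(5n−4) > 107283 for integer n.
The largest n with value ≤ 107283 is 146 (since 105996 ≤ 107283 < 107457), so the first above is n = 147, value 107457.

107457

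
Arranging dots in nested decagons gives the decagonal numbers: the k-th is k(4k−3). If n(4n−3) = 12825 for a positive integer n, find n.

Set n(4n−3) = 12825, giving 4n² − 3n − 12825 = 0.
So n = (3 + 453) / 8 = 456/8 = 57.

57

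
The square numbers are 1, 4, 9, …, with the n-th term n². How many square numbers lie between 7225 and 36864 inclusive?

The n-th square number is n².
Smallest index with value ≥ 7225: n = 85 (giving 7225).
Largest index with value ≤ 36864: n = 192 (giving 36864).
Indices 85 through 192: 108 terms.

108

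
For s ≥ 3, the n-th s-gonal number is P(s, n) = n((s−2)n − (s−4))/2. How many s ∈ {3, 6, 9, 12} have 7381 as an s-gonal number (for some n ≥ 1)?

s = 3: P(3, 121) = 7381. ✓
s = 6: P(6, 61) = 7381. ✓
s = 9: P(9, 46) = 7291 and P(9, 47) = 7614; 7381 is not s-gonal.
s = 12: P(12, 38) = 7068 and P(12, 39) = 7449; 7381 is not s-gonal.
Hits: s ∈ {3, 6} → 2.

2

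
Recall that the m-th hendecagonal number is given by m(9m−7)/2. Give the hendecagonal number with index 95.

40280

The 95th hendecagonal number is n(9n−7)/2 with n = 95.
95·(9·95 − 7)/2 = 95·848/2 = 95·424 = 40280.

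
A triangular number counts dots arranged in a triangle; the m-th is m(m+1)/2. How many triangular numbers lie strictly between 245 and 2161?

The n-th triangular number is n(n+1)/2.
Smallest index with value > 245: n = 22 (giving 253).
Largest index with value < 2161: n = 65 (giving 2145).
Indices 22 through 65: 44 terms.

44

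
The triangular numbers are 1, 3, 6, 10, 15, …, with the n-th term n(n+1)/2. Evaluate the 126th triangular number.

The 126th triangular number is n(n+1)/2 with n = 126.
126·127/2 = 16002/2 = 8001.

8001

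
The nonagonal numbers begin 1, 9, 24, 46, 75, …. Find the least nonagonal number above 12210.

Solve n(7n−5)/2 > 12210 for integer n.
The largest n with value ≤ 12210 is 59 (since 12036 ≤ 12210 < 12450), so the first above is n = 60, value 12450.

12450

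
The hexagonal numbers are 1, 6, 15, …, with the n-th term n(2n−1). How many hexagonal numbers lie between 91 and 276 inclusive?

6

The n-th hexagonal number is n(2n−1).
Smallest index with value ≥ 91: n = 7 (giving 91).
Largest index with value ≤ 276: n = 12 (giving 276).
Indices 7 through 12: 6 terms.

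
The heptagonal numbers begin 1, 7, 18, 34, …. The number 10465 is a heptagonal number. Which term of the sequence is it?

65

Set n(5n−3)/2 = 10465, giving 5n² − 3n − 20930 = 0.
So n = (3 + 647) / 10 = 650/10 = 65.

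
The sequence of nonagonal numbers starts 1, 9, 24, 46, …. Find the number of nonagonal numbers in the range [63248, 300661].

159

The n-th nonagonal number is n(7n−5)/2.
Smallest index with value ≥ 63248: n = 135 (giving 63450).
Largest index with value ≤ 300661: n = 293 (giving 299739).
Indices 135 through 293: 159 terms.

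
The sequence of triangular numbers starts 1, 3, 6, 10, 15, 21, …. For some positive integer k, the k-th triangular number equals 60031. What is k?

Set n(n+1)/2 = 60031, giving n² + n − 120062 = 0.
The discriminant is 1 + 8·60031 = 480249, and √480249 = 693.
So n = (-1 + 693) / 2 = 692/2 = 346.

346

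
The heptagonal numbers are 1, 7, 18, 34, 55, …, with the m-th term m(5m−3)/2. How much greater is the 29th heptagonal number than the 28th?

Consecutive heptagonal numbers differ by 5n − 4: here 5·29 − 4 = 141.

141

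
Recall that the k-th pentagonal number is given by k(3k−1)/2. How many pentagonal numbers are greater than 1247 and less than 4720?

The n-th pentagonal number is n(3n−1)/2.
Smallest index with value > 1247: n = 30 (giving 1335).
Largest index with value < 4720: n = 56 (giving 4676).
Indices 30 through 56: 27 terms.

27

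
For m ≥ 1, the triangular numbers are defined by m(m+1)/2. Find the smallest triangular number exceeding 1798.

Solve n(n+1)/2 > 1798 for integer n.
The largest n with value ≤ 1798 is 59 (since 1770 ≤ 1798 < 1830), so the first above is n = 60, value 1830.

1830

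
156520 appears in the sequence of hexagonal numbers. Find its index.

Set n(2n−1) = 156520, giving 2n² − n − 156520 = 0.
The discriminant is 1 + 8·156520 = 1252161, and √1252161 = 1119.
So n = (1 + 1119) / 4 = 1120/4 = 280.

280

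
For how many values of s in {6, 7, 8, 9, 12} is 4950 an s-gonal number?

1

s = 6: P(6, 50) = 4950. ✓
s = 7: P(7, 44) = 4774 and P(7, 45) = 4995; 4950 is not s-gonal.
s = 8: P(8, 40) = 4720 and P(8, 41) = 4961; 4950 is not s-gonal.
s = 9: P(9, 37) = 4699 and P(9, 38) = 4959; 4950 is not s-gonal.
s = 12: P(12, 31) = 4681 and P(12, 32) = 4992; 4950 is not s-gonal.
Hits: s ∈ {6} → 1.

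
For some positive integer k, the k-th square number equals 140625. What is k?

We need n² = 140625, so n = √140625 = 375.

375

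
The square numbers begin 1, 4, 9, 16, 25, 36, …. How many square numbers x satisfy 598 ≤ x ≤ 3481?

The n-th square number is n².
Smallest index with value ≥ 598: n = 25 (giving 625).
Largest index with value ≤ 3481: n = 59 (giving 3481).
Indices 25 through 59: 35 terms.

35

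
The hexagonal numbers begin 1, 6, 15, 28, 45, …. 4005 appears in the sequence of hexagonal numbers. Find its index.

45

Set n(2n−1) = 4005, giving 2n² − n − 4005 = 0.
The discriminant is 1 + 8·4005 = 32041, and √32041 = 179.
So n = (1 + 179) / 4 = 180/4 = 45.
Check: 45·(2·45 − 1) = 4005. ✓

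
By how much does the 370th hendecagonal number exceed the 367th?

370·(9·370 − 7)/2 = 614755 and 367·(9·367 − 7)/2 = 604816.
Difference: 614755 − 604816 = 9939.

9939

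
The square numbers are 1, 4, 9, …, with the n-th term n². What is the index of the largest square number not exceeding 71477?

Solve n² ≤ 71477 for integer n.
n = 267 gives 71289 ≤ 71477, while n = 268 gives 71824 > 71477; so the answer is index 267.

267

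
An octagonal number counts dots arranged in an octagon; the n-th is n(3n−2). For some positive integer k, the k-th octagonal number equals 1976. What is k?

26

Set n(3n−2) = 1976, giving 3n² − 2n − 1976 = 0.
The discriminant is 4 + 12·1976 = 23716, and √23716 = 154.
So n = (2 + 154) / 6 = 156/6 = 26.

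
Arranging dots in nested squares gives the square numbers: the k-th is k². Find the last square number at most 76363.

76176

Solve n² ≤ 76363 for integer n.
n = 276 gives 76176 ≤ 76363, while n = 277 gives 76729 > 76363; so the answer is 76176.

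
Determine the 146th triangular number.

10731

146·147/2 = 21462/2 = 10731.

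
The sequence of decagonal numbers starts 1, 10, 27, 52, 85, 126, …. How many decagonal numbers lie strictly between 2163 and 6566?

The n-th decagonal number is n(4n−3).
Smallest index with value > 2163: n = 24 (giving 2232).
Largest index with value < 6566: n = 40 (giving 6280).
Indices 24 through 40: 17 terms.

17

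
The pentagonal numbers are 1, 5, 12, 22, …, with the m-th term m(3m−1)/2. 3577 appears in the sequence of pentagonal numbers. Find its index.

Set n(3n−1)/2 = 3577, giving 3n² − n − 7154 = 0.
So n = (1 + 293) / 6 = 294/6 = 49.
Check: 49·(3·49 − 1)/2 = 3577. ✓

49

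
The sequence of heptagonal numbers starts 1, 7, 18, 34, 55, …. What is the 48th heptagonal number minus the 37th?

48·(5·48 − 3)/2 = 5688 and 37·(5·37 − 3)/2 = 3367.
Difference: 5688 − 3367 = 2321.

2321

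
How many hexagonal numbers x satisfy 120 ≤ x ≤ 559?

9

The n-th hexagonal number is n(2n−1).
Smallest index with value ≥ 120: n = 8 (giving 120).
Largest index with value ≤ 559: n = 16 (giving 496).
Indices 8 through 16: 9 terms.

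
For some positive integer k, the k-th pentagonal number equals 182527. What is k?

Set n(3n−1)/2 = 182527, giving 3n² − n − 365054 = 0.
So n = (1 + 2093) / 6 = 2094/6 = 349.
Check: 349·(3·349 − 1)/2 = 182527. ✓

349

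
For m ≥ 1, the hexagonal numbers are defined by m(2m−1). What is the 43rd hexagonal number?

43·(2·43 − 1) = 43·85 = 3655.

3655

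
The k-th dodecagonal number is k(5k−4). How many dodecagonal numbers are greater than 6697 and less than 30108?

40

The n-th dodecagonal number is n(5n−4).
Smallest index with value > 6697: n = 38 (giving 7068).
Largest index with value < 30108: n = 77 (giving 29337).
Indices 38 through 77: 40 terms.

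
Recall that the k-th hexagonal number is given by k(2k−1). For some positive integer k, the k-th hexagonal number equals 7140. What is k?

60

Set n(2n−1) = 7140, giving 2n² − n − 7140 = 0.
The discriminant is 1 + 8·7140 = 57121, and √57121 = 239.
So n = (1 + 239) / 4 = 240/4 = 60.
Check: 60·(2·60 − 1) = 7140. ✓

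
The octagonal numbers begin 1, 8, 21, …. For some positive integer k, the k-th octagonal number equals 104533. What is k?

Set n(3n−2) = 104533, giving 3n² − 2n − 104533 = 0.
The discriminant is 4 + 12·104533 = 1254400, and √1254400 = 1120.
So n = (2 + 1120) / 6 = 1122/6 = 187.

187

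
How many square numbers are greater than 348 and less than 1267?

The n-th square number is n².
Smallest index with value > 348: n = 19 (giving 361).
Largest index with value < 1267: n = 35 (giving 1225).
Indices 19 through 35: 17 terms.

17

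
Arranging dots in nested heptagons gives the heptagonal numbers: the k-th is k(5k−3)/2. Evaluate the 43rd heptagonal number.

4558

43·(5·43 − 3)/2 = 43·212/2 = 43·106 = 4558.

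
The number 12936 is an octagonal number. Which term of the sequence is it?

Set n(3n−2) = 12936, giving 3n² − 2n − 12936 = 0.
The discriminant is 4 + 12·12936 = 155236, and √155236 = 394.
So n = (2 + 394) / 6 = 396/6 = 66.

66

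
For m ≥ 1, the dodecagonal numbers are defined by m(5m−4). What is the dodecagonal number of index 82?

The 82nd dodecagonal number is n(5n−4) with n = 82.
82·(5·82 − 4) = 82·406 = 33292.

33292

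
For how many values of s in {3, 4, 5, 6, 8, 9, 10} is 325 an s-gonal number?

3

s = 3: P(3, 25) = 325. ✓
s = 4: P(4, 18) = 324 and P(4, 19) = 361; 325 is not s-gonal.
s = 5: P(5, 14) = 287 and P(5, 15) = 330; 325 is not s-gonal.
s = 6: P(6, 13) = 325. ✓
s = 8: P(8, 10) = 280 and P(8, 11) = 341; 325 is not s-gonal.
s = 9: P(9, 10) = 325. ✓
s = 10: P(10, 9) = 297 and P(10, 10) = 370; 325 is not s-gonal.
Hits: s ∈ {3, 6, 9} → 3.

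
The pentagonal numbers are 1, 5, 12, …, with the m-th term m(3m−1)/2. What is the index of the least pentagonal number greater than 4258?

Solve n(3n−1)/2 > 4258 for integer n.
The largest n with value ≤ 4258 is 53 (since 4187 ≤ 4258 < 4347), so the first above is n = 54, value 4347.

54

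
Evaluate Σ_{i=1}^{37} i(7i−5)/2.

59755

Σ i(7i−5)/2 = (7Σi² − 5Σi) / 2 over i = 1..37.
Σi = 703 and Σi² = 17575.
(7·17575 − 5·703) / 2 = 119510/2 = 59755.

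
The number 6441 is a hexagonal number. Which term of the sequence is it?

57

Set n(2n−1) = 6441, giving 2n² − n − 6441 = 0.
The discriminant is 1 + 8·6441 = 51529, and √51529 = 227.
So n = (1 + 227) / 4 = 228/4 = 57.
Check: 57·(2·57 − 1) = 6441. ✓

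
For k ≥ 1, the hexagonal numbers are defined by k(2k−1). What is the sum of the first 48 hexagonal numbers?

Σ i(2i−1) = 2Σi² − Σi over i = 1..48.
Σi = 1176 and Σi² = 38024.
2·38024 − 1·1176 = 74872.

74872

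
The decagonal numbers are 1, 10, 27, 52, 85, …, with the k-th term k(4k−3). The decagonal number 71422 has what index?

Set n(4n−3) = 71422, giving 4n² − 3n − 71422 = 0.
The discriminant is 9 + 16·71422 = 1142761, and √1142761 = 1069.
So n = (3 + 1069) / 8 = 1072/8 = 134.

134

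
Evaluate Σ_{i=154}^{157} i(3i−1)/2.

Σ i(3i−1)/2 = (3Σi² − Σi) / 2 over i = 154..157.
Σi = 12403 − 11781 = 622 and Σi² = 1302315 − 1205589 = 96726.
(3·96726 − 1·622) / 2 = 289556/2 = 144778.

144778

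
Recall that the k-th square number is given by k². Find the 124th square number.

15376

The 124th square number is n² with n = 124.
124² = 15376.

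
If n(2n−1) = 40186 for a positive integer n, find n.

Set n(2n−1) = 40186, giving 2n² − n − 40186 = 0.
The discriminant is 1 + 8·40186 = 321489, and √321489 = 567.
So n = (1 + 567) / 4 = 568/4 = 142.
Check: 142·(2·142 − 1) = 40186. ✓

142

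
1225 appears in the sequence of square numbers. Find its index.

We need n² = 1225, so n = √1225 = 35.

35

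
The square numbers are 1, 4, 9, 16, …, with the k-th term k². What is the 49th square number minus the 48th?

97

n² − (n−1)² = 2n − 1, so 49² − 48² = 2·49 − 1 = 97.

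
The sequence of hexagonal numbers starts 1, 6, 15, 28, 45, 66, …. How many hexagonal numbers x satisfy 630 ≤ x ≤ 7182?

43

The n-th hexagonal number is n(2n−1).
Smallest index with value ≥ 630: n = 18 (giving 630).
Largest index with value ≤ 7182: n = 60 (giving 7140).
Indices 18 through 60: 43 terms.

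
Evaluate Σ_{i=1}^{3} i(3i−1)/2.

Σ i(3i−1)/2 = (3Σi² − Σi) / 2 over i = 1..3.
Σi = 6 and Σi² = 14.
(3·14 − 1·6) / 2 = 36/2 = 18.

18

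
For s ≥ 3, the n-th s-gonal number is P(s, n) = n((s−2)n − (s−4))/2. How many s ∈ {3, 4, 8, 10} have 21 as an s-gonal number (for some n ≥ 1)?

s = 3: P(3, 6) = 21. ✓
s = 4: P(4, 4) = 16 and P(4, 5) = 25; 21 is not s-gonal.
s = 8: P(8, 3) = 21. ✓
s = 10: P(10, 2) = 10 and P(10, 3) = 27; 21 is not s-gonal.
Hits: s ∈ {3, 8} → 2.

2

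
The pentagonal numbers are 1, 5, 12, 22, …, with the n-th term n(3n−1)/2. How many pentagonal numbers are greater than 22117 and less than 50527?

The n-th pentagonal number is n(3n−1)/2.
Smallest index with value > 22117: n = 122 (giving 22265).
Largest index with value < 50527: n = 183 (giving 50142).
Indices 122 through 183: 62 terms.

62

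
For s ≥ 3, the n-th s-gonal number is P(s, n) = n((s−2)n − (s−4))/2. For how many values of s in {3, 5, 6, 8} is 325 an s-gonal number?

2

s = 3: P(3, 25) = 325. ✓
s = 5: P(5, 14) = 287 and P(5, 15) = 330; 325 is not s-gonal.
s = 6: P(6, 13) = 325. ✓
s = 8: P(8, 10) = 280 and P(8, 11) = 341; 325 is not s-gonal.
Hits: s ∈ {3, 6} → 2.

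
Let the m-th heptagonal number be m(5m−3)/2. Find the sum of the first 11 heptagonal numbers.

1166

Σ i(5i−3)/2 = (5Σi² − 3Σi) / 2 over i = 1..11.
Σi = 66 and Σi² = 506.
(5·506 − 3·66) / 2 = 2332/2 = 1166.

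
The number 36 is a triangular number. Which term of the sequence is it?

8

Set n(n+1)/2 = 36, giving n² + n − 72 = 0.
The discriminant is 1 + 8·36 = 289, and √289 = 17.
So n = (-1 + 17) / 2 = 16/2 = 8.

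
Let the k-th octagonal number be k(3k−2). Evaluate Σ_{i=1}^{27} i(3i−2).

Σ i(3i−2) = 3Σi² − 2Σi over i = 1..27.
Σi = 378 and Σi² = 6930.
3·6930 − 2·378 = 20034.

20034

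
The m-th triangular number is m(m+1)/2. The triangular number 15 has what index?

Set n(n+1)/2 = 15, giving n² + n − 30 = 0.
The discriminant is 1 + 8·15 = 121, and √121 = 11.
So n = (-1 + 11) / 2 = 10/2 = 5.

5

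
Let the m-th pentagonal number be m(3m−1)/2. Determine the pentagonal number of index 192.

The 192nd pentagonal number is n(3n−1)/2 with n = 192.
192·(3·192 − 1)/2 = 192·575/2 = 55200.

55200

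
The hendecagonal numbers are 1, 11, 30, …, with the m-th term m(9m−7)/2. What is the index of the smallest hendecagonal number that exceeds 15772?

Solve n(9n−7)/2 > 15772 for integer n.
The largest n with value ≤ 15772 is 59 (since 15458 ≤ 15772 < 15990), so the first above is n = 60, value 15990.

60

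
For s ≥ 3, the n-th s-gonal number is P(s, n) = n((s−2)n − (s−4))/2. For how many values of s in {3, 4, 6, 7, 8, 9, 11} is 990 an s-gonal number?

1

s = 3: P(3, 44) = 990. ✓
s = 4: P(4, 31) = 961 and P(4, 32) = 1024; 990 is not s-gonal.
s = 6: P(6, 22) = 946 and P(6, 23) = 1035; 990 is not s-gonal.
s = 7: P(7, 20) = 970 and P(7, 21) = 1071; 990 is not s-gonal.
s = 8: P(8, 18) = 936 and P(8, 19) = 1045; 990 is not s-gonal.
s = 9: P(9, 17) = 969 and P(9, 18) = 1089; 990 is not s-gonal.
s = 11: P(11, 15) = 960 and P(11, 16) = 1096; 990 is not s-gonal.
Hits: s ∈ {3} → 1.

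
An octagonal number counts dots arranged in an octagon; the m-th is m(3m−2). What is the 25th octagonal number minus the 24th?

145

Consecutive octagonal numbers differ by 6n − 5: here 6·25 − 5 = 145.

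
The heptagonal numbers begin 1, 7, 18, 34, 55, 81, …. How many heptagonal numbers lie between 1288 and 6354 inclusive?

The n-th heptagonal number is n(5n−3)/2.
Smallest index with value ≥ 1288: n = 23 (giving 1288).
Largest index with value ≤ 6354: n = 50 (giving 6175).
Indices 23 through 50: 28 terms.

28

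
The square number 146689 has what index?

383

We need n² = 146689, so n = √146689 = 383.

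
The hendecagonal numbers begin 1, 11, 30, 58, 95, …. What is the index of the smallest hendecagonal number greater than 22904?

72

Solve n(9n−7)/2 > 22904 for integer n.
The largest n with value ≤ 22904 is 71 (since 22436 ≤ 22904 < 23076), so the first above is n = 72, value 23076.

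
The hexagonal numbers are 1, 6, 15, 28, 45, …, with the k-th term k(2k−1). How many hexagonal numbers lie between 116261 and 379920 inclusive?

195

The n-th hexagonal number is n(2n−1).
Smallest index with value ≥ 116261: n = 242 (giving 116886).
Largest index with value ≤ 379920: n = 436 (giving 379756).
Indices 242 through 436: 195 terms.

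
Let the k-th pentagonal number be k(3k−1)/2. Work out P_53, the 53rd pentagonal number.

53·(3·53 − 1)/2 = 53·158/2 = 53·79 = 4187.

4187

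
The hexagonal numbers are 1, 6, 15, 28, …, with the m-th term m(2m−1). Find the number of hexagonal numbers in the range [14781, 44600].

63

The n-th hexagonal number is n(2n−1).
Smallest index with value ≥ 14781: n = 87 (giving 15051).
Largest index with value ≤ 44600: n = 149 (giving 44253).
Indices 87 through 149: 63 terms.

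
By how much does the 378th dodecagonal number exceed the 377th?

Consecutive dodecagonal numbers differ by 10n − 9: here 10·378 − 9 = 3771.

3771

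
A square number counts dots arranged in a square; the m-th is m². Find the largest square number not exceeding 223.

196

Solve n² ≤ 223 for integer n.
n = 14 gives 196 ≤ 223, while n = 15 gives 225 > 223; so the answer is 196.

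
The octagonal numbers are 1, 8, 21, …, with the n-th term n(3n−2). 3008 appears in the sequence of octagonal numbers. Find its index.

Set n(3n−2) = 3008, giving 3n² − 2n − 3008 = 0.
The discriminant is 4 + 12·3008 = 36100, and √36100 = 190.
So n = (2 + 190) / 6 = 192/6 = 32.

32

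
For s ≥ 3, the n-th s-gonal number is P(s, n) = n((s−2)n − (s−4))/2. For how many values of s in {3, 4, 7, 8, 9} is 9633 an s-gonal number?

1

s = 3: P(3, 138) = 9591 and P(3, 139) = 9730; 9633 is not s-gonal.
s = 4: P(4, 98) = 9604 and P(4, 99) = 9801; 9633 is not s-gonal.
s = 7: P(7, 62) = 9517 and P(7, 63) = 9828; 9633 is not s-gonal.
s = 8: P(8, 57) = 9633. ✓
s = 9: P(9, 52) = 9334 and P(9, 53) = 9699; 9633 is not s-gonal.
Hits: s ∈ {8} → 1.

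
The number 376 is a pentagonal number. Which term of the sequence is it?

Set n(3n−1)/2 = 376, giving 3n² − n − 752 = 0.
The discriminant is 1 + 24·376 = 9025, and √9025 = 95.
So n = (1 + 95) / 6 = 96/6 = 16.

16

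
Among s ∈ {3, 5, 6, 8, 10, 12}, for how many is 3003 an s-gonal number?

s = 3: P(3, 77) = 3003. ✓
s = 5: P(5, 44) = 2882 and P(5, 45) = 3015; 3003 is not s-gonal.
s = 6: P(6, 39) = 3003. ✓
s = 8: P(8, 31) = 2821 and P(8, 32) = 3008; 3003 is not s-gonal.
s = 10: P(10, 27) = 2835 and P(10, 28) = 3052; 3003 is not s-gonal.
s = 12: P(12, 24) = 2784 and P(12, 25) = 3025; 3003 is not s-gonal.
Hits: s ∈ {3, 6} → 2.

2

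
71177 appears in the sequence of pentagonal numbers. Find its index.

Set n(3n−1)/2 = 71177, giving 3n² − n − 142354 = 0.
The discriminant is 1 + 24·71177 = 1708249, and √1708249 = 1307.
So n = (1 + 1307) / 6 = 1308/6 = 218.

218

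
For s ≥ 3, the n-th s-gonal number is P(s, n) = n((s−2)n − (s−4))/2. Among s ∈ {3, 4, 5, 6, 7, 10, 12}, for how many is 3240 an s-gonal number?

s = 3: P(3, 80) = 3240. ✓
s = 4: P(4, 56) = 3136 and P(4, 57) = 3249; 3240 is not s-gonal.
s = 5: P(5, 46) = 3151 and P(5, 47) = 3290; 3240 is not s-gonal.
s = 6: P(6, 40) = 3160 and P(6, 41) = 3321; 3240 is not s-gonal.
s = 7: P(7, 36) = 3186 and P(7, 37) = 3367; 3240 is not s-gonal.
s = 10: P(10, 28) = 3052 and P(10, 29) = 3277; 3240 is not s-gonal.
s = 12: P(12, 25) = 3025 and P(12, 26) = 3276; 3240 is not s-gonal.
Hits: s ∈ {3} → 1.

1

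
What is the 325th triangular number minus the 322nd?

325·326/2 = 52975 and 322·323/2 = 52003.
Difference: 52975 − 52003 = 972.

972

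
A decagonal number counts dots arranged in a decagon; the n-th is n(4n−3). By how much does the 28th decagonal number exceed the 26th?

28·(4·28 − 3) = 3052 and 26·(4·26 − 3) = 2626.
Difference: 3052 − 2626 = 426.

426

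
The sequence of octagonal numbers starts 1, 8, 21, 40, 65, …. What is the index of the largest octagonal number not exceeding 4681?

39

Solve n(3n−2) ≤ 4681 for integer n.
n = 39 gives 4485 ≤ 4681, while n = 40 gives 4720 > 4681; so the answer is index 39.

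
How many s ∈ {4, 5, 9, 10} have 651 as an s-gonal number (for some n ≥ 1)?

2

s = 4: P(4, 25) = 625 and P(4, 26) = 676; 651 is not s-gonal.
s = 5: P(5, 21) = 651. ✓
s = 9: P(9, 14) = 651. ✓
s = 10: P(10, 13) = 637 and P(10, 14) = 742; 651 is not s-gonal.
Hits: s ∈ {5, 9} → 2.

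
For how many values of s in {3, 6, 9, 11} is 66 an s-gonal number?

s = 3: P(3, 11) = 66. ✓
s = 6: P(6, 6) = 66. ✓
s = 9: P(9, 4) = 46 and P(9, 5) = 75; 66 is not s-gonal.
s = 11: P(11, 4) = 58 and P(11, 5) = 95; 66 is not s-gonal.
Hits: s ∈ {3, 6} → 2.

2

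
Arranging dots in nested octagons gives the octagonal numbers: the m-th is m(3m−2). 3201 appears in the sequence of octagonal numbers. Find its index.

33

Set n(3n−2) = 3201, giving 3n² − 2n − 3201 = 0.
The discriminant is 4 + 12·3201 = 38416, and √38416 = 196.
So n = (2 + 196) / 6 = 198/6 = 33.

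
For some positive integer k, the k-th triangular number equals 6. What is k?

Set n(n+1)/2 = 6, giving n² + n − 12 = 0.
The discriminant is 1 + 8·6 = 49, and √49 = 7.
So n = (-1 + 7) / 2 = 6/2 = 3.
Check: 3·4/2 = 6. ✓

3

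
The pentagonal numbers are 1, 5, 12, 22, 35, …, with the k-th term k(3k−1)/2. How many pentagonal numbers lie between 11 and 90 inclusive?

5

The n-th pentagonal number is n(3n−1)/2.
Smallest index with value ≥ 11: n = 3 (giving 12).
Largest index with value ≤ 90: n = 7 (giving 70).
Indices 3 through 7: 5 terms.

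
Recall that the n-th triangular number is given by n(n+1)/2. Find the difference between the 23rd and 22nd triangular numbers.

23

Consecutive triangular numbers differ by n: T_{23} − T_{22} = 23.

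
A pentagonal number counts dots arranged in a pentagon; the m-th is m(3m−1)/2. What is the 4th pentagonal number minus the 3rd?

Consecutive pentagonal numbers differ by 3n − 2: here 3·4 − 2 = 10.

10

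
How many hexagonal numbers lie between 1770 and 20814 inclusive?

73

The n-th hexagonal number is n(2n−1).
Smallest index with value ≥ 1770: n = 30 (giving 1770).
Largest index with value ≤ 20814: n = 102 (giving 20706).
Indices 30 through 102: 73 terms.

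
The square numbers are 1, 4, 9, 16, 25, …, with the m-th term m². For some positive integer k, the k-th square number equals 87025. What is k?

We need n² = 87025, so n = √87025 = 295.
Check: 295² = 87025. ✓

295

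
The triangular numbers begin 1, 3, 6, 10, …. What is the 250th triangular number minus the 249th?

Consecutive triangular numbers differ by n: T_{250} − T_{249} = 250.

250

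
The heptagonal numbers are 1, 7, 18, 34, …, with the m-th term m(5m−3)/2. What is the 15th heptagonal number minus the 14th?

71

Consecutive heptagonal numbers differ by 5n − 4: here 5·15 − 4 = 71.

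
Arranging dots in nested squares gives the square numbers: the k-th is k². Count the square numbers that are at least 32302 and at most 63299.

The n-th square number is n².
Smallest index with value ≥ 32302: n = 180 (giving 32400).
Largest index with value ≤ 63299: n = 251 (giving 63001).
Indices 180 through 251: 72 terms.

72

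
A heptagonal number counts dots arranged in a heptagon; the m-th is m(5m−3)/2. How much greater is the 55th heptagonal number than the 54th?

271

Consecutive heptagonal numbers differ by 5n − 4: here 5·55 − 4 = 271.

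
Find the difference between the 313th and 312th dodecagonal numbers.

Consecutive dodecagonal numbers differ by 10n − 9: here 10·313 − 9 = 3121.

3121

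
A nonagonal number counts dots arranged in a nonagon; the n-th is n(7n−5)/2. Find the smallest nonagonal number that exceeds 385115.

Solve n(7n−5)/2 > 385115 for integer n.
The largest n with value ≤ 385115 is 332 (since 384954 ≤ 385115 < 387279), so the first above is n = 333, value 387279.

387279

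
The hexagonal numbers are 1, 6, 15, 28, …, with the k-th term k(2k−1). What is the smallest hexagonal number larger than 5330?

5356

Solve n(2n−1) > 5330 for integer n.
The largest n with value ≤ 5330 is 51 (since 5151 ≤ 5330 < 5356), so the first above is n = 52, value 5356.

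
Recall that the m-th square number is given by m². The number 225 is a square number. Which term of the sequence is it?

We need n² = 225, so n = √225 = 15.
Check: 15² = 225. ✓

15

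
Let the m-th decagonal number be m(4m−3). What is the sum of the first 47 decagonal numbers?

139496

Σ i(4i−3) = 4Σi² − 3Σi over i = 1..47.
Σi = 1128 and Σi² = 35720.
4·35720 − 3·1128 = 139496.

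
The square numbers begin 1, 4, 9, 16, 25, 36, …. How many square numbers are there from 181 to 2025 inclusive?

The n-th square number is n².
Smallest index with value ≥ 181: n = 14 (giving 196).
Largest index with value ≤ 2025: n = 45 (giving 2025).
Indices 14 through 45: 32 terms.

32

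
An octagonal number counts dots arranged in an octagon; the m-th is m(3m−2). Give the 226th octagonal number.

The 226th octagonal number is n(3n−2) with n = 226.
226·(3·226 − 2) = 226·676 = 152776.

152776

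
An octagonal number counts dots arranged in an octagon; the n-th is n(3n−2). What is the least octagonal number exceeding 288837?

289541

Solve n(3n−2) > 288837 for integer n.
The largest n with value ≤ 288837 is 310 (since 287680 ≤ 288837 < 289541), so the first above is n = 311, value 289541.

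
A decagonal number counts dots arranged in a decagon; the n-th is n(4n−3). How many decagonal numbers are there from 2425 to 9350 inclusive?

24

The n-th decagonal number is n(4n−3).
Smallest index with value ≥ 2425: n = 25 (giving 2425).
Largest index with value ≤ 9350: n = 48 (giving 9072).
Indices 25 through 48: 24 terms.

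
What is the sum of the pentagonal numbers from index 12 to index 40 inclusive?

Σ i(3i−1)/2 = (3Σi² − Σi) / 2 over i = 12..40.
Σi = 820 − 66 = 754 and Σi² = 22140 − 506 = 21634.
(3·21634 − 1·754) / 2 = 64148/2 = 32074.

32074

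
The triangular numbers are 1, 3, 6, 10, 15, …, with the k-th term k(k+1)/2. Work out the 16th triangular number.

The 16th triangular number is n(n+1)/2 with n = 16.
16·17/2 = 272/2 = 136.

136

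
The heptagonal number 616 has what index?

16

Set n(5n−3)/2 = 616, giving 5n² − 3n − 1232 = 0.
So n = (3 + 157) / 10 = 160/10 = 16.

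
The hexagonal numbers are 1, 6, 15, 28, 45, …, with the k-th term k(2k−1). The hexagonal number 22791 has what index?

107

Set n(2n−1) = 22791, giving 2n² − n − 22791 = 0.
So n = (1 + 427) / 4 = 428/4 = 107.
Check: 107·(2·107 − 1) = 22791. ✓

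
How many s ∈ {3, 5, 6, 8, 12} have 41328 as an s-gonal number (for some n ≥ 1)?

s = 3: P(3, 287) = 41328. ✓
s = 5: P(5, 166) = 41251 and P(5, 167) = 41750; 41328 is not s-gonal.
s = 6: P(6, 144) = 41328. ✓
s = 8: P(8, 117) = 40833 and P(8, 118) = 41536; 41328 is not s-gonal.
s = 12: P(12, 91) = 41041 and P(12, 92) = 41952; 41328 is not s-gonal.
Hits: s ∈ {3, 6} → 2.

2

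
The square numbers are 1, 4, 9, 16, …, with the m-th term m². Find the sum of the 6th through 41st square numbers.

23766

Σ_{i=6}^{41} i² = 23821 − 55 = 23766.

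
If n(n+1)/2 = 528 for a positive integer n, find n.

Set n(n+1)/2 = 528, giving n² + n − 1056 = 0.
So n = (-1 + 65) / 2 = 64/2 = 32.
Check: 32·33/2 = 528. ✓

32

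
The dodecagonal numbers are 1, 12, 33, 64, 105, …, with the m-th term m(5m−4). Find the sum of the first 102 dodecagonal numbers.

Σ i(5i−4) = 5Σi² − 4Σi over i = 1..102.
Σi = 5253 and Σi² = 358955.
5·358955 − 4·5253 = 1773763.

1773763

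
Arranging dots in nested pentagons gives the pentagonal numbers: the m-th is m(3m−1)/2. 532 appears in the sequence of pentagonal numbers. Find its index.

Set n(3n−1)/2 = 532, giving 3n² − n − 1064 = 0.
The discriminant is 1 + 24·532 = 12769, and √12769 = 113.
So n = (1 + 113) / 6 = 114/6 = 19.
Check: 19·(3·19 − 1)/2 = 532. ✓

19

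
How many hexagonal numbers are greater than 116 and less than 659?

11

The n-th hexagonal number is n(2n−1).
Smallest index with value > 116: n = 8 (giving 120).
Largest index with value < 659: n = 18 (giving 630).
Indices 8 through 18: 11 terms.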